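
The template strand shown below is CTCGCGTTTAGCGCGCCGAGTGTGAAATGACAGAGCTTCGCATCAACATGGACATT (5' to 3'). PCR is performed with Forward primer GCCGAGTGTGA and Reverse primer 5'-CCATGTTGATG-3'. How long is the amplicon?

37 bp

Scanning the template, GCCGAGTGTGA occurs at positions 15–25; this primer anneals to the bottom strand there with its 3' end pointing downstream.
Reverse complement of the reverse primer: CATCAACATGG. This occurs on the top strand at positions 41–51.
The product runs from position 15 to position 51, so its length is 51 − 15 + 1 = 37 bp.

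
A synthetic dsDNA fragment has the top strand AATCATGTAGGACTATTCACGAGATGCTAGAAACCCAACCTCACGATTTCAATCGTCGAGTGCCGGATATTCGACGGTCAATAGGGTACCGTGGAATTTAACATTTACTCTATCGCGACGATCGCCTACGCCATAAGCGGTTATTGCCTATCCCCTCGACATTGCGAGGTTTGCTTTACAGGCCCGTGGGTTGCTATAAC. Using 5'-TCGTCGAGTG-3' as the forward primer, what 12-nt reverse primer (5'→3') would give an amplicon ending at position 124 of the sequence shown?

The forward primer binds at positions 53–62; the product's 3' end on the top strand is position 124.
The reverse primer anneals to the top strand over positions 113–124, i.e. to TCGCGACGATCG.
Its sequence written 5'→3' is the reverse complement: CGATCGTCGCGA.

5'-CGATCGTCGCGA-3'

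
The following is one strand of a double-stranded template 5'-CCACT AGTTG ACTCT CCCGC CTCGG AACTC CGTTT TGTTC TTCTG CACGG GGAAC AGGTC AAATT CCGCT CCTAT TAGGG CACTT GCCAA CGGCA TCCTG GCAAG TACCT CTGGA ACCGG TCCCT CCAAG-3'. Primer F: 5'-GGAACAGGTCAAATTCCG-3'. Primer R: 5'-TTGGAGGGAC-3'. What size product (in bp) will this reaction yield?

The forward primer matches the template at positions 51–68.
The reverse primer's reverse complement is GTCCCTCCAA, which matches the template at positions 120–129.
Product length = (reverse-primer end) − (forward-primer start) + 1 = 129 − 51 + 1 = 79 bp.

79 bp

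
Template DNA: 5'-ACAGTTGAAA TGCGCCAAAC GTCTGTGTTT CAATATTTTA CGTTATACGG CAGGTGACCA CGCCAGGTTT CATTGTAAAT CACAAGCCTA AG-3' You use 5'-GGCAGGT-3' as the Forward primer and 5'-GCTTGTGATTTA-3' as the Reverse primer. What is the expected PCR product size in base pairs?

Scanning the template, GGCAGGT occurs at positions 49–55; this primer anneals to the bottom strand there with its 3' end pointing downstream.
Taking the reverse complement of GCTTGTGATTTA gives TAAATCACAAGC, found at positions 76–87 on the template; the primer anneals here to the top strand with its 3' end pointing upstream.
Amplicon spans positions 49–87: 39 bp.

39 bp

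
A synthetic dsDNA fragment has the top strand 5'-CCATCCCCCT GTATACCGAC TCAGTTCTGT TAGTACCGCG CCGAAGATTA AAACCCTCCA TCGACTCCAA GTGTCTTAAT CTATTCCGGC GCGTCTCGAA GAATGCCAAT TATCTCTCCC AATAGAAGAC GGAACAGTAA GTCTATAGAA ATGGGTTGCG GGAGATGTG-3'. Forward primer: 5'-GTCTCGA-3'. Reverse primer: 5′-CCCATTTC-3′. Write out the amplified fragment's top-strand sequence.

5'-GTCTCGAAGAATGCCAATTATCTCTCCCAATAGAAGACGGAACAGTAAGTCTATAGAAATGGG-3'

The forward primer matches the template at positions 93–99.
Taking the reverse complement of CCCATTTC gives GAAATGGG, found at positions 148–155 on the template; the primer anneals here to the top strand with its 3' end pointing upstream.
The product is the template from position 93 through 155 (63 bp).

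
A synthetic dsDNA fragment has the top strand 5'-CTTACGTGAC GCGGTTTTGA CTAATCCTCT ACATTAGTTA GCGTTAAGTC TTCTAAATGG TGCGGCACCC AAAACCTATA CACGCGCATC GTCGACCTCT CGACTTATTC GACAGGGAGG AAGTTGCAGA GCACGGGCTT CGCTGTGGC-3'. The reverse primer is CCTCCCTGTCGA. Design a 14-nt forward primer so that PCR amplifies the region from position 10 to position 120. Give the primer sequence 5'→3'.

5'-CGCGGTTTTGACTA-3'

The reverse primer's reverse complement TCGACAGGGAGG matches the template at positions 109–120; the product starts at position 10.
The forward primer is identical to the top strand over positions 10–23: CGCGGTTTTGACTA.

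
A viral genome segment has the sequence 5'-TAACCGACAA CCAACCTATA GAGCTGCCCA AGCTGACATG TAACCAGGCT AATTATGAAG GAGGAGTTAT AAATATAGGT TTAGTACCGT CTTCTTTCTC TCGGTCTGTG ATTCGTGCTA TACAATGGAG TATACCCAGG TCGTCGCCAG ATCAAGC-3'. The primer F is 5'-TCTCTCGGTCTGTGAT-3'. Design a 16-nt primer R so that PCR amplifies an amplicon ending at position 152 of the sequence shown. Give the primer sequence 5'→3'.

5'-ATCTGGCGACGACCTG-3'

The forward primer binds at positions 97–112; the product's 3' end on the top strand is position 152.
The reverse primer anneals to the top strand over positions 137–152, i.e. to CAGGTCGTCGCCAGAT.
Its sequence written 5'→3' is the reverse complement: ATCTGGCGACGACCTG.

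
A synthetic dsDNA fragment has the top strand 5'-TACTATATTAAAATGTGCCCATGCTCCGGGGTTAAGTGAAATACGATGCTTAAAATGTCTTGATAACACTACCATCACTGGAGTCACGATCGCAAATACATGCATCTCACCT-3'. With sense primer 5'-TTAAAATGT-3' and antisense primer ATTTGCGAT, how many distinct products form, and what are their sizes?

The forward primer TTAAAATGT matches the top strand at positions 8–16, 50–58.
The reverse primer's reverse complement is ATCGCAAAT, matching at positions 89–97.
Each forward site pairs with the reverse site to give a product ending at position 97: sizes 90, 48 bp.

Two products: 90 bp, 48 bp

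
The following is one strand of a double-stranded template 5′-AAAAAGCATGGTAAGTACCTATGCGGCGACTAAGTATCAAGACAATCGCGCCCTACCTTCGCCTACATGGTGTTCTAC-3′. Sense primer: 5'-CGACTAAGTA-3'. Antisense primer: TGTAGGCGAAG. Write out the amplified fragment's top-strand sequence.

Scanning the template, CGACTAAGTA occurs at positions 27–36; this primer anneals to the bottom strand there with its 3' end pointing downstream.
The reverse primer's reverse complement is CTTCGCCTACA, which matches the template at positions 57–67.
The product is the template from position 27 through 67 (41 bp).

5'-CGACTAAGTATCAAGACAATCGCGCCCTACCTTCGCCTACA-3'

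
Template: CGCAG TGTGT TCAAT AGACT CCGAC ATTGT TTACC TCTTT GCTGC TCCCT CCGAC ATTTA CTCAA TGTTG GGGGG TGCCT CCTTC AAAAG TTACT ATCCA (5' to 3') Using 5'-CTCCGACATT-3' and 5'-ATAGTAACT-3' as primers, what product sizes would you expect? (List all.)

The forward primer CTCCGACATT matches the top strand at positions 19–28, 49–58.
The reverse primer's reverse complement is AGTTACTAT, matching at positions 89–97.
Each forward site pairs with the reverse site to give a product ending at position 97: sizes 79, 49 bp.

79 bp, 49 bp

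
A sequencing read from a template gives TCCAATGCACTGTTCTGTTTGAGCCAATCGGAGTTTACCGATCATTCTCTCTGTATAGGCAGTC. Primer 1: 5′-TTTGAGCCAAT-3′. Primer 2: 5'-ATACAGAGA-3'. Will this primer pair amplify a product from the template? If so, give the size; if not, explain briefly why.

Yes — a 39 bp product.

Primer 1 (TTTGAGCCAAT) matches the top strand at positions 18–28; it acts as a forward primer.
Primer 2's reverse complement is TCTCTGTAT, matching the top strand at positions 48–56; it acts as a reverse primer.
The 3' ends face each other across positions 18–56, giving a 39 bp product.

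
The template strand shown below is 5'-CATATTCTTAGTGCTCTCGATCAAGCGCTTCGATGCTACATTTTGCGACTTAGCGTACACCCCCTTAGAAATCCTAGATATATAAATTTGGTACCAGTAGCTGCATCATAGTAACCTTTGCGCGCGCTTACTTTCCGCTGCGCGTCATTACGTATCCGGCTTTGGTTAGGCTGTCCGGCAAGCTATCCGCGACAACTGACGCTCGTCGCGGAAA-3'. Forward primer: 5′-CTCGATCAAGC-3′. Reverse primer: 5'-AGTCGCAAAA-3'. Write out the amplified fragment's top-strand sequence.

The forward primer matches the template at positions 16–26.
Taking the reverse complement of AGTCGCAAAA gives TTTTGCGACT, found at positions 41–50 on the template; the primer anneals here to the top strand with its 3' end pointing upstream.
The product is the template from position 16 through 50 (35 bp).

5'-CTCGATCAAGCGCTTCGATGCTACATTTTGCGACT-3'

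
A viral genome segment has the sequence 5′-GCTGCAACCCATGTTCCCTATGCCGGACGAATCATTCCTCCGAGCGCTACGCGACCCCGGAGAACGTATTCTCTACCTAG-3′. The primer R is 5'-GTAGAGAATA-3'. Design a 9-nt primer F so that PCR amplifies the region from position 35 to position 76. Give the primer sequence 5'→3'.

The reverse primer's reverse complement TATTCTCTAC matches the template at positions 67–76; the product starts at position 35.
The forward primer is identical to the top strand over positions 35–43: TTCCTCCGA.

5'-TTCCTCCGA-3'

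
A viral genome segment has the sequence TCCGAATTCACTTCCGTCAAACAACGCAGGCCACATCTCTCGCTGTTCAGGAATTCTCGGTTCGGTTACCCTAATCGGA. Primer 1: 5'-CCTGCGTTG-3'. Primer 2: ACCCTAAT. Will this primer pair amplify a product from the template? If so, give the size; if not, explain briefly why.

No product — the primers' 3' ends point away from each other.

Primer 1 (CCTGCGTTG) has reverse complement CAACGCAGG, which matches the top strand at positions 22–30; primer 1 anneals to the top strand there with its 3' end pointing upstream toward position 22.
Primer 2 (ACCCTAAT) matches the top strand directly at positions 68–75; it anneals to the bottom strand with its 3' end pointing downstream toward position 75.
The 3' ends diverge (primer 1 extends toward position 1, primer 2 toward position 79), so the primers never converge on a shared product.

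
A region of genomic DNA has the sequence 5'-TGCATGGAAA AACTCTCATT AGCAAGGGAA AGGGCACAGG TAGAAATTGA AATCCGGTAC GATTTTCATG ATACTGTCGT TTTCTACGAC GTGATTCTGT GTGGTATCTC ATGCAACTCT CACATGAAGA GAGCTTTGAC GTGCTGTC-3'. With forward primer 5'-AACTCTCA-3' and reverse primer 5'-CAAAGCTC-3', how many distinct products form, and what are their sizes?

Two products: 128 bp, 24 bp

The forward primer AACTCTCA matches the top strand at positions 11–18, 115–122.
The reverse primer's reverse complement is GAGCTTTG, matching at positions 131–138.
Each forward site pairs with the reverse site to give a product ending at position 138: sizes 128, 24 bp.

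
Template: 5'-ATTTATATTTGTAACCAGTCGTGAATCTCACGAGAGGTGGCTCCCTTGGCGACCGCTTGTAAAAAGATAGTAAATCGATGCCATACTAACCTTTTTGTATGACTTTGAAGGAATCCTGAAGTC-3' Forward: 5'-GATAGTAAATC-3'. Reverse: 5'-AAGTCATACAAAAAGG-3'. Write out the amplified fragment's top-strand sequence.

5'-GATAGTAAATCGATGCCATACTAACCTTTTTGTATGACTT-3'

The forward primer matches the template at positions 66–76.
Reverse complement of the reverse primer: CCTTTTTGTATGACTT. This occurs on the top strand at positions 90–105.
The product is the template from position 66 through 105 (40 bp).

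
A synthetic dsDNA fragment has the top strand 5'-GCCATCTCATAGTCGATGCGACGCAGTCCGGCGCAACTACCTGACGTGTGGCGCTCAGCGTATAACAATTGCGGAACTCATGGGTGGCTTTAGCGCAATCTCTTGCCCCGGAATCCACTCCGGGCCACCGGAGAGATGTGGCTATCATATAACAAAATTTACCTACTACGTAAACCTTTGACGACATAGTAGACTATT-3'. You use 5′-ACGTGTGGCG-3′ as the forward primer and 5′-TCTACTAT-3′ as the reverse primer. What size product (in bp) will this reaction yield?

Forward primer ACGTGTGGCG is found on the top strand at positions 44–53.
Taking the reverse complement of TCTACTAT gives ATAGTAGA, found at positions 186–193 on the template; the primer anneals here to the top strand with its 3' end pointing upstream.
The product runs from position 44 to position 193, so its length is 193 − 44 + 1 = 150 bp.

150 bp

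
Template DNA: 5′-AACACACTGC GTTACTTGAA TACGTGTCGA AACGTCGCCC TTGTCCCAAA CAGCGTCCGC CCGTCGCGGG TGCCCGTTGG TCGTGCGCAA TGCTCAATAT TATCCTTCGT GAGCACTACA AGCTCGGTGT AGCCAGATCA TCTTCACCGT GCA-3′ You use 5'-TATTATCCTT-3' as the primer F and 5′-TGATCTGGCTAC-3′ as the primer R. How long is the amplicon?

43 bp

Scanning the template, TATTATCCTT occurs at positions 98–107; this primer anneals to the bottom strand there with its 3' end pointing downstream.
Reverse complement of the reverse primer: GTAGCCAGATCA. This occurs on the top strand at positions 129–140.
Amplicon spans positions 98–140: 43 bp.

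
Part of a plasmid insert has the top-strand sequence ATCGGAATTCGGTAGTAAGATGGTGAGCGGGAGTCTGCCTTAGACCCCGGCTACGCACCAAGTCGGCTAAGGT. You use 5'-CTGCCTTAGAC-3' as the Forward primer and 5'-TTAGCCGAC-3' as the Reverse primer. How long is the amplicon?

Forward primer CTGCCTTAGAC is found on the top strand at positions 35–45.
The reverse primer's reverse complement is GTCGGCTAA, which matches the template at positions 62–70.
Amplicon spans positions 35–70: 36 bp.

36 bp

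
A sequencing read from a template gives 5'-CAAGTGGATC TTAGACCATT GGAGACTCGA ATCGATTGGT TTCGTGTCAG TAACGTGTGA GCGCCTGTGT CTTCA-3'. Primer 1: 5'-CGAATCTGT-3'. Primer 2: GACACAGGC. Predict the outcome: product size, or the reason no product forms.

No product — primer 1 has no binding site in the template.

Primer 1 (CGAATCTGT) does not match the top strand, and its reverse complement ACAGATTCG does not match either.
With no annealing site for primer 1, no amplification occurs.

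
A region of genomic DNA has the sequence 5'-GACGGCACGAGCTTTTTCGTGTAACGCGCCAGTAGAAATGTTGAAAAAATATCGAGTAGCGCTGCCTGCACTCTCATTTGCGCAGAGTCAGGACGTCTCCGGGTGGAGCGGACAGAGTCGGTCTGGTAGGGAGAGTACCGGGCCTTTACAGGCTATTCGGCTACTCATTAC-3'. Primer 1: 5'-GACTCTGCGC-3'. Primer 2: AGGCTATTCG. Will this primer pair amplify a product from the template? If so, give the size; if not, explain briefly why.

No product — the primers' 3' ends point away from each other.

Primer 1 (GACTCTGCGC) has reverse complement GCGCAGAGTC, which matches the top strand at positions 80–89; primer 1 anneals to the top strand there with its 3' end pointing upstream toward position 80.
Primer 2 (AGGCTATTCG) matches the top strand directly at positions 150–159; it anneals to the bottom strand with its 3' end pointing downstream toward position 159.
The 3' ends diverge (primer 1 extends toward position 1, primer 2 toward position 171), so the primers never converge on a shared product.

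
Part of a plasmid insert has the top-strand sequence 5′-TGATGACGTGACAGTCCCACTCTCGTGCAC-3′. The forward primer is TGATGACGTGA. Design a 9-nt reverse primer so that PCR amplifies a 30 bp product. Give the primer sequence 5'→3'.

The forward primer binds at positions 1–11, so a 30 bp product ends at position 1 + 30 − 1 = 30.
The reverse primer anneals to the top strand over positions 22–30, i.e. to CTCGTGCAC.
Its sequence written 5'→3' is the reverse complement: GTGCACGAG.

5'-GTGCACGAG-3'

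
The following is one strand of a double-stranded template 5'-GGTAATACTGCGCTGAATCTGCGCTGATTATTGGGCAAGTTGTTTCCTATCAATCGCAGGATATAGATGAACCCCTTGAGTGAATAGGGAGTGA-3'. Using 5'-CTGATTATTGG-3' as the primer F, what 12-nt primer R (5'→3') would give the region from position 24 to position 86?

5'-TATTCACTCAAG-3'

The product's 3' end on the top strand is position 86.
The reverse primer anneals to the top strand over positions 75–86, i.e. to CTTGAGTGAATA.
Its sequence written 5'→3' is the reverse complement: TATTCACTCAAG.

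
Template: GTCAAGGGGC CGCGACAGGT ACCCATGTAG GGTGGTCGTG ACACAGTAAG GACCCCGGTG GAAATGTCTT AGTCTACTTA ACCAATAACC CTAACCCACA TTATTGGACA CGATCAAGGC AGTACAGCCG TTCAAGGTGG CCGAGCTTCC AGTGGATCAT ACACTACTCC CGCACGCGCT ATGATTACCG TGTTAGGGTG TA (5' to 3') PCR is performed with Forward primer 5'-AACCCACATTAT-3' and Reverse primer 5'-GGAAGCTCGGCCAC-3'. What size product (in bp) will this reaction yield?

58 bp

The forward primer matches the template at positions 93–104.
Reverse complement of the reverse primer: GTGGCCGAGCTTCC. This occurs on the top strand at positions 137–150.
The product runs from position 93 to position 150, so its length is 150 − 93 + 1 = 58 bp.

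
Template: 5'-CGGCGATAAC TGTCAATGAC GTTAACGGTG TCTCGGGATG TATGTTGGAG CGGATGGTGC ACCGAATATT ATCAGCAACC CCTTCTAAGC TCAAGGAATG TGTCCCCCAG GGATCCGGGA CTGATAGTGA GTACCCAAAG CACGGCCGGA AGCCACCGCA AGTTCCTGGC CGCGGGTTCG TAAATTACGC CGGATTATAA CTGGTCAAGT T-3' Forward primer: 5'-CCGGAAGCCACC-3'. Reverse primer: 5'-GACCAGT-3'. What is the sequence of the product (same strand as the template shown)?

5'-CCGGAAGCCACCGCAAGTTCCTGGCCGCGGGTTCGTAAATTACGCCGGATTATAACTGGTC-3'

Scanning the template, CCGGAAGCCACC occurs at positions 146–157; this primer anneals to the bottom strand there with its 3' end pointing downstream.
Taking the reverse complement of GACCAGT gives ACTGGTC, found at positions 200–206 on the template; the primer anneals here to the top strand with its 3' end pointing upstream.
The product is the template from position 146 through 206 (61 bp).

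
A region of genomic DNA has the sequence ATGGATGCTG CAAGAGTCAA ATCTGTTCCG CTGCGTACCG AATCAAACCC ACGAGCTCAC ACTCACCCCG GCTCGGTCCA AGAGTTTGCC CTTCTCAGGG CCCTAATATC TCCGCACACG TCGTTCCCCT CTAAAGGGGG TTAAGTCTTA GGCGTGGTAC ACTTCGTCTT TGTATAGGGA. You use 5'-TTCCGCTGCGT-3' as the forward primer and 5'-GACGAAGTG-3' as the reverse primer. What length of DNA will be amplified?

143 bp

The forward primer matches the template at positions 26–36.
Reverse complement of the reverse primer: CACTTCGTC. This occurs on the top strand at positions 160–168.
The product runs from position 26 to position 168, so its length is 168 − 26 + 1 = 143 bp.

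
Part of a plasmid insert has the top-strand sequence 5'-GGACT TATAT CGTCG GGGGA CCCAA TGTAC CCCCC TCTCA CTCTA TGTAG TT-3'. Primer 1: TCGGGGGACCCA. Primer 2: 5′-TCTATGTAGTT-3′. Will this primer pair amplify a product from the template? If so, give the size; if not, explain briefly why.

No product — both primers anneal to the same strand and extend in the same direction.

Primer 1 (TCGGGGGACCCA) matches the top strand at positions 13–24 (3' end points downstream).
Primer 2 (TCTATGTAGTT) also matches the top strand directly, at positions 42–52 — its reverse complement AACTACATAGA is not present.
Both primers anneal to the bottom strand with 3' ends pointing the same way, so neither can prime synthesis back toward the other.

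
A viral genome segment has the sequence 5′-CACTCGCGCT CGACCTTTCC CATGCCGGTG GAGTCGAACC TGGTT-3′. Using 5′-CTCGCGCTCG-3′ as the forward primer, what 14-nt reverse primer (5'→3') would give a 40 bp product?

The forward primer binds at positions 3–12, so a 40 bp product ends at position 3 + 40 − 1 = 42.
The reverse primer anneals to the top strand over positions 29–42, i.e. to TGGAGTCGAACCTG.
Its sequence written 5'→3' is the reverse complement: CAGGTTCGACTCCA.

5'-CAGGTTCGACTCCA-3'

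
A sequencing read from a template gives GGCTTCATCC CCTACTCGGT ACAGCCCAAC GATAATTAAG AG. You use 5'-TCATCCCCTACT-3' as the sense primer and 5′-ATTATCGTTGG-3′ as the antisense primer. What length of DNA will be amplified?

32 bp

Scanning the template, TCATCCCCTACT occurs at positions 5–16; this primer anneals to the bottom strand there with its 3' end pointing downstream.
Taking the reverse complement of ATTATCGTTGG gives CCAACGATAAT, found at positions 26–36 on the template; the primer anneals here to the top strand with its 3' end pointing upstream.
Amplicon spans positions 5–36: 32 bp.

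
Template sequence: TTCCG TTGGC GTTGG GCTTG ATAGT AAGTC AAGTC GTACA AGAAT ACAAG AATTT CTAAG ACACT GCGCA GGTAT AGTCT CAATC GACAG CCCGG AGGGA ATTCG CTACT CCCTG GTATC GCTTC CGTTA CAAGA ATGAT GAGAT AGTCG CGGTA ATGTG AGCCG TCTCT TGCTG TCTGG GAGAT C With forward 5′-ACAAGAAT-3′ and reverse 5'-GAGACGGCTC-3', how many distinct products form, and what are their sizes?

The forward primer ACAAGAAT matches the top strand at positions 38–45, 46–53, 130–137.
The reverse primer's reverse complement is GAGCCGTCTC, matching at positions 160–169.
Each forward site pairs with the reverse site to give a product ending at position 169: sizes 132, 124, 40 bp.

Three products: 132 bp, 124 bp, 40 bp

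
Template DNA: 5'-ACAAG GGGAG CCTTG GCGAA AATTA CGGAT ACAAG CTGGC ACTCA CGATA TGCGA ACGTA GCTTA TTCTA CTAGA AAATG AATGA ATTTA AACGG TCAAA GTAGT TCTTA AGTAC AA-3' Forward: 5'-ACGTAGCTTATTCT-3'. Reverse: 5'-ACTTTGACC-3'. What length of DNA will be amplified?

The forward primer matches the template at positions 56–69.
The reverse primer's reverse complement is GGTCAAAGT, which matches the template at positions 94–102.
Product length = (reverse-primer end) − (forward-primer start) + 1 = 102 − 56 + 1 = 47 bp.

47 bp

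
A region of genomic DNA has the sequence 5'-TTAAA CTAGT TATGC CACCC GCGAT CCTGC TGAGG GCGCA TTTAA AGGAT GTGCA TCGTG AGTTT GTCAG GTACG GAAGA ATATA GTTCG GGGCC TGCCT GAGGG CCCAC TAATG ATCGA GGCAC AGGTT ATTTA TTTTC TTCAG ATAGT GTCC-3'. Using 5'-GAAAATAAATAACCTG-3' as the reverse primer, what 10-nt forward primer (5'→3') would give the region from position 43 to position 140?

The reverse primer's reverse complement CAGGTTATTTATTTTC matches the template at positions 125–140; the product starts at position 43.
The forward primer is identical to the top strand over positions 43–52: TAAAGGATGT.

5'-TAAAGGATGT-3'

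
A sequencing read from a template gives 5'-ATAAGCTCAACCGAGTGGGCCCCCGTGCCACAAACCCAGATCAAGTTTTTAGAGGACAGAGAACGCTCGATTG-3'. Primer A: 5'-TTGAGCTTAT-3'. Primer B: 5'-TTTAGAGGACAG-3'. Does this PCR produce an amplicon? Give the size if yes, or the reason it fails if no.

Primer A (TTGAGCTTAT) has reverse complement ATAAGCTCAA, which matches the top strand at positions 1–10; primer A anneals to the top strand there with its 3' end pointing upstream toward position 1.
Primer B (TTTAGAGGACAG) matches the top strand directly at positions 48–59; it anneals to the bottom strand with its 3' end pointing downstream toward position 59.
The 3' ends diverge (primer A extends toward position 1, primer B toward position 73), so the primers never converge on a shared product.

No product — the primers' 3' ends point away from each other.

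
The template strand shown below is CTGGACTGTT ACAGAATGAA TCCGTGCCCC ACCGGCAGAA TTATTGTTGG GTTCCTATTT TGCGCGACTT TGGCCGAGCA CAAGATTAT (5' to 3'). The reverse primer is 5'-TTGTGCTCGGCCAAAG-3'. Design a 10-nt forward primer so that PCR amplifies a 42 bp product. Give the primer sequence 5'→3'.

5'-TATTGTTGGG-3'

The reverse primer's reverse complement CTTTGGCCGAGCACAA matches the template at positions 68–83, so the product ends at position 83.
A 42 bp product then starts at position 83 − 42 + 1 = 42.
The forward primer is identical to the top strand there: TATTGTTGGG.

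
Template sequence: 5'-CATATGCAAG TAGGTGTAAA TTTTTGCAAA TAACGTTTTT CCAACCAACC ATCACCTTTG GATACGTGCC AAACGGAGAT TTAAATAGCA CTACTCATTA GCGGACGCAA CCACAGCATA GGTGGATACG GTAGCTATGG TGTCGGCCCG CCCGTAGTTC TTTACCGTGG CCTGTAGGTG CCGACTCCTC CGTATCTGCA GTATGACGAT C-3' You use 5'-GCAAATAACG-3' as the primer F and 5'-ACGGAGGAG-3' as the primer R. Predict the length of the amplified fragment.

Forward primer GCAAATAACG is found on the top strand at positions 26–35.
The reverse primer's reverse complement is CTCCTCCGT, which matches the template at positions 185–193.
Amplicon spans positions 26–193: 168 bp.

168 bp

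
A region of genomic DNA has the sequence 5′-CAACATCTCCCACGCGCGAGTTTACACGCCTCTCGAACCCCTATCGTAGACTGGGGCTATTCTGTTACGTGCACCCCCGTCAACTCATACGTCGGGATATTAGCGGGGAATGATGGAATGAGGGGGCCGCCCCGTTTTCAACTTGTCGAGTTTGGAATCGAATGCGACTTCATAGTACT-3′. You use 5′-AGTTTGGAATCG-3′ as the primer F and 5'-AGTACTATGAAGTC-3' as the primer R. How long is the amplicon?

Forward primer AGTTTGGAATCG is found on the top strand at positions 149–160.
The reverse primer's reverse complement is GACTTCATAGTACT, which matches the template at positions 166–179.
The product runs from position 149 to position 179, so its length is 179 − 149 + 1 = 31 bp.

31 bp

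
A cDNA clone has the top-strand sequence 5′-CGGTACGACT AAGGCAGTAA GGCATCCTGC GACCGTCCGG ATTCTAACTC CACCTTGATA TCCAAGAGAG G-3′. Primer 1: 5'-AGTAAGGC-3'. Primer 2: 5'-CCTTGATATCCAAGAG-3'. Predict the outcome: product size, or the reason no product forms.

Primer 1 (AGTAAGGC) matches the top strand at positions 16–23 (3' end points downstream).
Primer 2 (CCTTGATATCCAAGAG) also matches the top strand directly, at positions 53–68 — its reverse complement CTCTTGGATATCAAGG is not present.
Both primers anneal to the bottom strand with 3' ends pointing the same way, so neither can prime synthesis back toward the other.

No product — both primers anneal to the same strand and extend in the same direction.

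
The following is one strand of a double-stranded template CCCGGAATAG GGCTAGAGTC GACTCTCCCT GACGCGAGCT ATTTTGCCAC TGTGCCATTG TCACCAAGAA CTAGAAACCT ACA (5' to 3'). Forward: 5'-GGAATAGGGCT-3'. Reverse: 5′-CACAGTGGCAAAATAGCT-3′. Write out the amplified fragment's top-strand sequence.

Forward primer GGAATAGGGCT is found on the top strand at positions 4–14.
Reverse complement of the reverse primer: AGCTATTTTGCCACTGTG. This occurs on the top strand at positions 37–54.
The product is the template from position 4 through 54 (51 bp).

5'-GGAATAGGGCTAGAGTCGACTCTCCCTGACGCGAGCTATTTTGCCACTGTG-3'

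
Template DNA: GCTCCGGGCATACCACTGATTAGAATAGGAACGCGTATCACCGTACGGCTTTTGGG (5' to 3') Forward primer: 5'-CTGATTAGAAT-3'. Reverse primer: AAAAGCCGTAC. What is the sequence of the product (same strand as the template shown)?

The forward primer matches the template at positions 16–26.
Reverse complement of the reverse primer: GTACGGCTTTT. This occurs on the top strand at positions 43–53.
The product is the template from position 16 through 53 (38 bp).

5'-CTGATTAGAATAGGAACGCGTATCACCGTACGGCTTTT-3'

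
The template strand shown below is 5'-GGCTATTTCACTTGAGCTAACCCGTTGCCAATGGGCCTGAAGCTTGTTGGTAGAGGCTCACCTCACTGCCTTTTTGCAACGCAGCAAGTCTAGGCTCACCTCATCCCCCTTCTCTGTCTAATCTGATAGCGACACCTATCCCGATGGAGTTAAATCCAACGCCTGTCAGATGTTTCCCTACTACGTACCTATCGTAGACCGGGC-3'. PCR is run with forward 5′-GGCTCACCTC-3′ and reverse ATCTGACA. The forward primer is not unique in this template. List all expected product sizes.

The forward primer GGCTCACCTC matches the top strand at positions 55–64, 93–102.
The reverse primer's reverse complement is TGTCAGAT, matching at positions 164–171.
Each forward site pairs with the reverse site to give a product ending at position 171: sizes 117, 79 bp.

117 bp, 79 bp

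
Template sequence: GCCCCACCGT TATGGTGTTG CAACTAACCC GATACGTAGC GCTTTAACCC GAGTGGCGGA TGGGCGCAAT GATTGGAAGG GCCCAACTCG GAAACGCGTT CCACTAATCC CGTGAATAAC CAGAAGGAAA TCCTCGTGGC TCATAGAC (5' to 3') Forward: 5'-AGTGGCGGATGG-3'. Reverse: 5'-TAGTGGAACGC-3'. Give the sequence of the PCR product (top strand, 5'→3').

5'-AGTGGCGGATGGGCGCAATGATTGGAAGGGCCCAACTCGGAAACGCGTTCCACTA-3'

Scanning the template, AGTGGCGGATGG occurs at positions 52–63; this primer anneals to the bottom strand there with its 3' end pointing downstream.
Reverse complement of the reverse primer: GCGTTCCACTA. This occurs on the top strand at positions 96–106.
The product is the template from position 52 through 106 (55 bp).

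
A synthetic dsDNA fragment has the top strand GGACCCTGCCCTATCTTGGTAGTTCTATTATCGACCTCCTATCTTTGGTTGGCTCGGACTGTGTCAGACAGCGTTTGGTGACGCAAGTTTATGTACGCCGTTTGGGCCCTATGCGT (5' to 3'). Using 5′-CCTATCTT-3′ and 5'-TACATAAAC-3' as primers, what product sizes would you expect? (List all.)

The forward primer CCTATCTT matches the top strand at positions 10–17, 38–45.
The reverse primer's reverse complement is GTTTATGTA, matching at positions 87–95.
Each forward site pairs with the reverse site to give a product ending at position 95: sizes 86, 58 bp.

86 bp, 58 bp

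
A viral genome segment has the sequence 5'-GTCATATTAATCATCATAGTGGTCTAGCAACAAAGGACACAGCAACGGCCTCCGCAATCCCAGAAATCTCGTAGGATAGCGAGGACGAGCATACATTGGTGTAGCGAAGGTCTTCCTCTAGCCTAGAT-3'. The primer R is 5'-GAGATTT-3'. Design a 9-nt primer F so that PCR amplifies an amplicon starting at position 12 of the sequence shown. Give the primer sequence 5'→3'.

5'-CATCATAGT-3'

The reverse primer's reverse complement AAATCTC matches the template at positions 64–70; the product starts at position 12.
The forward primer is identical to the top strand over positions 12–20: CATCATAGT.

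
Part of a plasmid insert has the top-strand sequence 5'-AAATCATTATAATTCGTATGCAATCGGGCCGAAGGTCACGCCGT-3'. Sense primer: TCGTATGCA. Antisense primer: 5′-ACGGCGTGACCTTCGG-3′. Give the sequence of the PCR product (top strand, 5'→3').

Scanning the template, TCGTATGCA occurs at positions 14–22; this primer anneals to the bottom strand there with its 3' end pointing downstream.
Taking the reverse complement of ACGGCGTGACCTTCGG gives CCGAAGGTCACGCCGT, found at positions 29–44 on the template; the primer anneals here to the top strand with its 3' end pointing upstream.
The product is the template from position 14 through 44 (31 bp).

5'-TCGTATGCAATCGGGCCGAAGGTCACGCCGT-3'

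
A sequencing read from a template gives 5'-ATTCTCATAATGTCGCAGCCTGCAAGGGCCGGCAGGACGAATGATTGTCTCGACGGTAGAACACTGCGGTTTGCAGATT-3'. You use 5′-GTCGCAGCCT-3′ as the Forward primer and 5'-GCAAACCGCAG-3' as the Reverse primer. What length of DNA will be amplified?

63 bp

Scanning the template, GTCGCAGCCT occurs at positions 12–21; this primer anneals to the bottom strand there with its 3' end pointing downstream.
The reverse primer's reverse complement is CTGCGGTTTGC, which matches the template at positions 64–74.
Amplicon spans positions 12–74: 63 bp.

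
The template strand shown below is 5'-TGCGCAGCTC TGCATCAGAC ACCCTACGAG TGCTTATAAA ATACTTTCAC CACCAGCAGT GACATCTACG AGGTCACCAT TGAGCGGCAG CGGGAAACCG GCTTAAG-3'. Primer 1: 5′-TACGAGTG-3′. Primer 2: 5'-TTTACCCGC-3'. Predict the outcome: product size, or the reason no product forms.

No product — primer 2 has no binding site in the template.

Primer 2 (TTTACCCGC) does not match the top strand, and its reverse complement GCGGGTAAA does not match either.
With no annealing site for primer 2, no amplification occurs.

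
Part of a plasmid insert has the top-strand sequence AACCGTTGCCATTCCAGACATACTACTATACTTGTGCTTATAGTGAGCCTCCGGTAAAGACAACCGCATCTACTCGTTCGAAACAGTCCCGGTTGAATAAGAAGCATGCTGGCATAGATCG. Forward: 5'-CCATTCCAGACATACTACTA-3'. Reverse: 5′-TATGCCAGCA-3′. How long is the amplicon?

Forward primer CCATTCCAGACATACTACTA is found on the top strand at positions 9–28.
Taking the reverse complement of TATGCCAGCA gives TGCTGGCATA, found at positions 107–116 on the template; the primer anneals here to the top strand with its 3' end pointing upstream.
Amplicon spans positions 9–116: 108 bp.

108 bp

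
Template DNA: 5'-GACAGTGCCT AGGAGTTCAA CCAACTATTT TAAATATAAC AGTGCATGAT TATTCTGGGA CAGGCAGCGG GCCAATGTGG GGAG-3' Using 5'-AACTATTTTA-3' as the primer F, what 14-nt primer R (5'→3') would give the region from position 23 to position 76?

5'-ATTGGCCCGCTGCC-3'

The product's 3' end on the top strand is position 76.
The reverse primer anneals to the top strand over positions 63–76, i.e. to GGCAGCGGGCCAAT.
Its sequence written 5'→3' is the reverse complement: ATTGGCCCGCTGCC.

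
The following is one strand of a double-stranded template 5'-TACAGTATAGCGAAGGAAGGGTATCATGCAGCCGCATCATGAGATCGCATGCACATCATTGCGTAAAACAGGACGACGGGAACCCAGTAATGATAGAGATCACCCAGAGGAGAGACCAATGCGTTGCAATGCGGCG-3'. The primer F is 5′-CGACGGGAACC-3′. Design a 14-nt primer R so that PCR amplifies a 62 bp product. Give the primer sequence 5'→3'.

The forward primer binds at positions 74–84, so a 62 bp product ends at position 74 + 62 − 1 = 135.
The reverse primer anneals to the top strand over positions 122–135, i.e. to CGTTGCAATGCGGC.
Its sequence written 5'→3' is the reverse complement: GCCGCATTGCAACG.

5'-GCCGCATTGCAACG-3'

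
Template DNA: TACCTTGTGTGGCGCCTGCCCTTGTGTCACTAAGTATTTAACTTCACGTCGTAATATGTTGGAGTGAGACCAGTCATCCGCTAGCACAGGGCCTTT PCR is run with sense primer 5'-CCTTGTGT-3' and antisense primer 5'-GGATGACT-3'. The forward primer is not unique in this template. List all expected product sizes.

77 bp, 60 bp

The forward primer CCTTGTGT matches the top strand at positions 3–10, 20–27.
The reverse primer's reverse complement is AGTCATCC, matching at positions 72–79.
Each forward site pairs with the reverse site to give a product ending at position 79: sizes 77, 60 bp.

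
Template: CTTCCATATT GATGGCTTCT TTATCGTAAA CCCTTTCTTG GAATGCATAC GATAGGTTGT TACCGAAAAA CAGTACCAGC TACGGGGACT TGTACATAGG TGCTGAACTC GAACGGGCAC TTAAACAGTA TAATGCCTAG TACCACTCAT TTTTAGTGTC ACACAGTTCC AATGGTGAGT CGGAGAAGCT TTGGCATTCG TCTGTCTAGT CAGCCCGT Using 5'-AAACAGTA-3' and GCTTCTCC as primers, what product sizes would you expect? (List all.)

122 bp, 67 bp

The forward primer AAACAGTA matches the top strand at positions 68–75, 123–130.
The reverse primer's reverse complement is GGAGAAGC, matching at positions 182–189.
Each forward site pairs with the reverse site to give a product ending at position 189: sizes 122, 67 bp.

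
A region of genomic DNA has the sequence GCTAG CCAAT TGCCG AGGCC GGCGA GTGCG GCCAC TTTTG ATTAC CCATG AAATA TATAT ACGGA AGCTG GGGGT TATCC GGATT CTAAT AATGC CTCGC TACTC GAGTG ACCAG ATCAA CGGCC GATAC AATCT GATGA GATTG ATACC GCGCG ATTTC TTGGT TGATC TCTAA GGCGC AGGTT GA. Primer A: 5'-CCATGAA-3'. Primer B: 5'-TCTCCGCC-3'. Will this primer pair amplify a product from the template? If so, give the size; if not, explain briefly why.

No product — primer B has no binding site in the template.

Primer B (TCTCCGCC) does not match the top strand, and its reverse complement GGCGGAGA does not match either.
With no annealing site for primer B, no amplification occurs.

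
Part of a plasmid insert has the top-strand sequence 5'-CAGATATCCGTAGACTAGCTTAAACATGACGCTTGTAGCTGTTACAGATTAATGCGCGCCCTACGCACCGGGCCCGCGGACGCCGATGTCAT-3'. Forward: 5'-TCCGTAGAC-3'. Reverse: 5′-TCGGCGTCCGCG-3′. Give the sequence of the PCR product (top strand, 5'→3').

5'-TCCGTAGACTAGCTTAAACATGACGCTTGTAGCTGTTACAGATTAATGCGCGCCCTACGCACCGGGCCCGCGGACGCCGA-3'

Scanning the template, TCCGTAGAC occurs at positions 7–15; this primer anneals to the bottom strand there with its 3' end pointing downstream.
The reverse primer's reverse complement is CGCGGACGCCGA, which matches the template at positions 75–86.
The product is the template from position 7 through 86 (80 bp).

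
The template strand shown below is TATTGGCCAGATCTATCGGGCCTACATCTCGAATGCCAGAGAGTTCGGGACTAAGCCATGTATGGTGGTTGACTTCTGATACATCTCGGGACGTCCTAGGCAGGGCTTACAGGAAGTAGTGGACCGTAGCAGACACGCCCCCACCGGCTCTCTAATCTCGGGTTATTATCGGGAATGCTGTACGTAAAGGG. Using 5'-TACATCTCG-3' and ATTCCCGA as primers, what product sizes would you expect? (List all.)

154 bp, 97 bp

The forward primer TACATCTCG matches the top strand at positions 23–31, 80–88.
The reverse primer's reverse complement is TCGGGAAT, matching at positions 169–176.
Each forward site pairs with the reverse site to give a product ending at position 176: sizes 154, 97 bp.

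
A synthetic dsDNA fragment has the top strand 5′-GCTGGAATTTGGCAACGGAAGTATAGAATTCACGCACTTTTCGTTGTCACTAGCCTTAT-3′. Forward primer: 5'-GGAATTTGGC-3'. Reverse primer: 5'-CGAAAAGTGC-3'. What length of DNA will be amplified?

Scanning the template, GGAATTTGGC occurs at positions 4–13; this primer anneals to the bottom strand there with its 3' end pointing downstream.
The reverse primer's reverse complement is GCACTTTTCG, which matches the template at positions 34–43.
The product runs from position 4 to position 43, so its length is 43 − 4 + 1 = 40 bp.

40 bp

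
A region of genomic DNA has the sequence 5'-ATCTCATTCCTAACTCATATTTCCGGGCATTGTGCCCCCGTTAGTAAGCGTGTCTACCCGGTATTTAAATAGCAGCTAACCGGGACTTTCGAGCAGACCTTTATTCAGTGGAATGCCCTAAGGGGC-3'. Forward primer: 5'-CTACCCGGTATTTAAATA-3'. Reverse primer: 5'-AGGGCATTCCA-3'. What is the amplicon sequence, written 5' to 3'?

5'-CTACCCGGTATTTAAATAGCAGCTAACCGGGACTTTCGAGCAGACCTTTATTCAGTGGAATGCCCT-3'

Forward primer CTACCCGGTATTTAAATA is found on the top strand at positions 54–71.
Reverse complement of the reverse primer: TGGAATGCCCT. This occurs on the top strand at positions 109–119.
The product is the template from position 54 through 119 (66 bp).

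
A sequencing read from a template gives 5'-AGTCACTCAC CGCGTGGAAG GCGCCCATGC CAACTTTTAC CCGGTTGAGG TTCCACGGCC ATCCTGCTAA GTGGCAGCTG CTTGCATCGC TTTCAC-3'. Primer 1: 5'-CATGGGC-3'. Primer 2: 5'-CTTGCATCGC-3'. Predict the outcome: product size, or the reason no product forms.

Primer 1 (CATGGGC) has reverse complement GCCCATG, which matches the top strand at positions 23–29; primer 1 anneals to the top strand there with its 3' end pointing upstream toward position 23.
Primer 2 (CTTGCATCGC) matches the top strand directly at positions 81–90; it anneals to the bottom strand with its 3' end pointing downstream toward position 90.
The 3' ends diverge (primer 1 extends toward position 1, primer 2 toward position 96), so the primers never converge on a shared product.

No product — the primers' 3' ends point away from each other.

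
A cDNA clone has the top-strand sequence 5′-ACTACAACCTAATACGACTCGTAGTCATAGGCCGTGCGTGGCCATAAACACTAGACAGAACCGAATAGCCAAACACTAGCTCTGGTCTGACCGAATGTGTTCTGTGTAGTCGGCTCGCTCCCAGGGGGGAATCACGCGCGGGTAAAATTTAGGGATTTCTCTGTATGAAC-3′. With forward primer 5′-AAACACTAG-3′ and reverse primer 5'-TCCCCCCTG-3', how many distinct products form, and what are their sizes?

Two products: 85 bp, 60 bp

The forward primer AAACACTAG matches the top strand at positions 46–54, 71–79.
The reverse primer's reverse complement is CAGGGGGGA, matching at positions 122–130.
Each forward site pairs with the reverse site to give a product ending at position 130: sizes 85, 60 bp.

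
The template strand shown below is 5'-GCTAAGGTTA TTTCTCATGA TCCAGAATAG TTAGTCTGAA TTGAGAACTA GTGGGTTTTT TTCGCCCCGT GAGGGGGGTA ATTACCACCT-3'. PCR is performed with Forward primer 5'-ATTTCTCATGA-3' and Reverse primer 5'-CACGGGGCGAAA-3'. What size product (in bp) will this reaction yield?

62 bp

The forward primer matches the template at positions 10–20.
Reverse complement of the reverse primer: TTTCGCCCCGTG. This occurs on the top strand at positions 60–71.
Amplicon spans positions 10–71: 62 bp.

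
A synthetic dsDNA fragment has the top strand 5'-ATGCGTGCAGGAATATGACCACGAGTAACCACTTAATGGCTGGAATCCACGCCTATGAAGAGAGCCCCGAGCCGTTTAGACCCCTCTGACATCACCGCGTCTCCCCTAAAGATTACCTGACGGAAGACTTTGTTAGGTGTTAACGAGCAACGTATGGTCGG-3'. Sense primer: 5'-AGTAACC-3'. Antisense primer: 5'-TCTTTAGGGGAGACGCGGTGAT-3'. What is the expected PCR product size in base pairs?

Scanning the template, AGTAACC occurs at positions 24–30; this primer anneals to the bottom strand there with its 3' end pointing downstream.
The reverse primer's reverse complement is ATCACCGCGTCTCCCCTAAAGA, which matches the template at positions 91–112.
Product length = (reverse-primer end) − (forward-primer start) + 1 = 112 − 24 + 1 = 89 bp.

89 bp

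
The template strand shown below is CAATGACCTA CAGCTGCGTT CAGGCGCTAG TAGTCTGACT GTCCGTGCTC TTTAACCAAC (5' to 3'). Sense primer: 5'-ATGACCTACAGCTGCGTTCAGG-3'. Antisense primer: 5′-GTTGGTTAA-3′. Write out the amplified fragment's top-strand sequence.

Scanning the template, ATGACCTACAGCTGCGTTCAGG occurs at positions 3–24; this primer anneals to the bottom strand there with its 3' end pointing downstream.
Taking the reverse complement of GTTGGTTAA gives TTAACCAAC, found at positions 52–60 on the template; the primer anneals here to the top strand with its 3' end pointing upstream.
The product is the template from position 3 through 60 (58 bp).

5'-ATGACCTACAGCTGCGTTCAGGCGCTAGTAGTCTGACTGTCCGTGCTCTTTAACCAAC-3'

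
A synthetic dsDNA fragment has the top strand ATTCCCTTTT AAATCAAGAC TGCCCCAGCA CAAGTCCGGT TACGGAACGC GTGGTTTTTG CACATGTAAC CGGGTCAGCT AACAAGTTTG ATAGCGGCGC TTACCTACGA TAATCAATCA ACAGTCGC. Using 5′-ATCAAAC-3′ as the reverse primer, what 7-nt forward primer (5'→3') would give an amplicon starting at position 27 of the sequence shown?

The reverse primer's reverse complement GTTTGAT matches the template at positions 86–92; the product starts at position 27.
The forward primer is identical to the top strand over positions 27–33: AGCACAA.

5'-AGCACAA-3'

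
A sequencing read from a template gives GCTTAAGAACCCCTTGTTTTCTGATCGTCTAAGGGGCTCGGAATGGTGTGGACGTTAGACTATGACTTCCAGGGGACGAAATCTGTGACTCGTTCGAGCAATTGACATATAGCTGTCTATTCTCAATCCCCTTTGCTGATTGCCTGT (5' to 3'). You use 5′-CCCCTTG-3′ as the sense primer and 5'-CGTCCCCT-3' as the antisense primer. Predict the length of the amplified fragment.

Forward primer CCCCTTG is found on the top strand at positions 10–16.
Reverse complement of the reverse primer: AGGGGACG. This occurs on the top strand at positions 71–78.
The product runs from position 10 to position 78, so its length is 78 − 10 + 1 = 69 bp.

69 bp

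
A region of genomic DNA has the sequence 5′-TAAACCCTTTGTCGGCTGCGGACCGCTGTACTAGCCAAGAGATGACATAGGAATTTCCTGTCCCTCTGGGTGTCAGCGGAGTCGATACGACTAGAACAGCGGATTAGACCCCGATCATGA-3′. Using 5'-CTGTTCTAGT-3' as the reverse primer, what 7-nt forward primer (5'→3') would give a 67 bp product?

5'-AGCCAAG-3'

The reverse primer's reverse complement ACTAGAACAG matches the template at positions 90–99, so the product ends at position 99.
A 67 bp product then starts at position 99 − 67 + 1 = 33.
The forward primer is identical to the top strand there: AGCCAAG.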